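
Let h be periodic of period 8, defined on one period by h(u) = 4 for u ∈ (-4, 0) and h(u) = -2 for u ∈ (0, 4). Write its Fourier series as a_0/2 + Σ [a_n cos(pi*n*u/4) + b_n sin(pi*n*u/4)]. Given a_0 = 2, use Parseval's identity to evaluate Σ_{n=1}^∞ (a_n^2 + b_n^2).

Parseval: a_0^2/2 + Σ_{n≥1} (a_n^2+b_n^2) = 1/4 ∫_{-4}^{4} h(u)^2 du = 20.
Subtract a_0^2/2 = 2: Σ (a_n^2+b_n^2) = 18.

18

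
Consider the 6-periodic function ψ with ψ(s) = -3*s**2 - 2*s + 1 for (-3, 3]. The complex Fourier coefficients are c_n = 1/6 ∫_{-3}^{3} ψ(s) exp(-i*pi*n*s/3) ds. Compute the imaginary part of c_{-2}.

Since ψ is real-valued, Im(c_{-2}) = -1/6 ∫_{-3}^{3} ψ(s) sin(-2*pi*s/3) ds = b_{2}/2.
Integrating by parts twice (tabular method), an antiderivative of (-3*s**2 - 2*s + 1) sin(-2*pi*s/3) is -9*s**2*cos(2*pi*s/3)/(2*pi) + 27*s*sin(2*pi*s/3)/(2*pi**2) - 3*s*cos(2*pi*s/3)/pi + 9*sin(2*pi*s/3)/(2*pi**2) + 3*cos(2*pi*s/3)/(2*pi) + 81*cos(2*pi*s/3)/(4*pi**3); evaluating from -3 to 3: ∫_{-3}^{3} (-3*s**2 - 2*s + 1) sin(-2*pi*s/3) ds = (-48/pi + 81/(4*pi**3)) - (-30/pi + 81/(4*pi**3)) = -18/pi.
Hence Im(c_{-2}) = (-1/6)·(-18/pi) = 3/pi.

3/pi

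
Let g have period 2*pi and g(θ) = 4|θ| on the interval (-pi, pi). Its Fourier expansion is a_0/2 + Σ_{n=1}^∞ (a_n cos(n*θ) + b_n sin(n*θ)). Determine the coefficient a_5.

-16/(25*pi)

a_5 = 1/pi ∫_{-pi}^{pi} g(θ) cos(5*θ) dθ.
g is even and cos(5*θ) is even, so the integrand is even and a_5 = 2/pi ∫_0^{pi} g(θ) cos(5*θ) dθ.
Integrating by parts (boundary term plus one more integral), an antiderivative of (4*θ) cos(5*θ) is 4*θ*sin(5*θ)/5 + 4*cos(5*θ)/25; evaluating from 0 to pi: ∫_{0}^{pi} (4*θ) cos(5*θ) dθ = (-4/25) - (4/25) = -8/25.
Hence a_5 = (2/pi)·(-8/25) = -16/(25*pi).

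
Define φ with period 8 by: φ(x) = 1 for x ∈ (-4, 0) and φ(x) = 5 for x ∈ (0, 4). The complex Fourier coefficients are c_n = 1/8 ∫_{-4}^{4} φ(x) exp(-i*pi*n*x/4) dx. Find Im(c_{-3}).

Since φ is real-valued, Im(c_{-3}) = -1/8 ∫_{-4}^{4} φ(x) sin(-3*pi*x/4) dx = b_{3}/2.
Split the integral at the breakpoints.
Directly, an antiderivative of (1) sin(-3*pi*x/4) is 4*cos(3*pi*x/4)/(3*pi); evaluating from -4 to 0: ∫_{-4}^{0} (1) sin(-3*pi*x/4) dx = (4/(3*pi)) - (-4/(3*pi)) = 8/(3*pi).
Directly, an antiderivative of (5) sin(-3*pi*x/4) is 20*cos(3*pi*x/4)/(3*pi); evaluating from 0 to 4: ∫_{0}^{4} (5) sin(-3*pi*x/4) dx = (-20/(3*pi)) - (20/(3*pi)) = -40/(3*pi).
So ∫_{-4}^{4} φ(x) sin(-3*pi*x/4) dx = -32/(3*pi).
Hence Im(c_{-3}) = (-1/8)·(-32/(3*pi)) = 4/(3*pi).

4/(3*pi)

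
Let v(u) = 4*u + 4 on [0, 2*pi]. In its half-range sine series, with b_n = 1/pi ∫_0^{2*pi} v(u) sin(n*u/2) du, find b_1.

b_1 = 1/pi ∫_0^{2*pi} (4*u + 4) sin(u/2) du.
Integrating by parts (boundary term plus one more integral), an antiderivative of (4*u + 4) sin(u/2) is -8*u*cos(u/2) + 16*sin(u/2) - 8*cos(u/2); evaluating from 0 to 2*pi: ∫_{0}^{2*pi} (4*u + 4) sin(u/2) du = (8 + 16*pi) - (-8) = 16 + 16*pi.
Hence b_1 = (1/pi)·(16 + 16*pi) = 16/pi + 16.

16/pi + 16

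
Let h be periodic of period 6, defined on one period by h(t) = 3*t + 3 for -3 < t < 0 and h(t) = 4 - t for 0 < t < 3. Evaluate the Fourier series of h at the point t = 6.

t = 6 differs from t = 0 by 1 full period(s), and the series is 6-periodic.
At t = 0 the one-sided limits are h(0^-) = 3 and h(0^+) = 4.
By Dirichlet's theorem the series converges to their average, [(3) + (4)]/2 = 7/2.

7/2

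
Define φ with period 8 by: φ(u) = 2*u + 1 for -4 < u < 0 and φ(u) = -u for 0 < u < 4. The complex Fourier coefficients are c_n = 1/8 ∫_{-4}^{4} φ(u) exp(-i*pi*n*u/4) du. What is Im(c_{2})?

Since φ is real-valued, Im(c_{2}) = -1/8 ∫_{-4}^{4} φ(u) sin(pi*u/2) du = -b_{2}/2.
Split the integral at the breakpoints.
Integrating by parts (boundary term plus one more integral), an antiderivative of (2*u + 1) sin(pi*u/2) is -4*u*cos(pi*u/2)/pi + 8*sin(pi*u/2)/pi**2 - 2*cos(pi*u/2)/pi; evaluating from -4 to 0: ∫_{-4}^{0} (2*u + 1) sin(pi*u/2) du = (-2/pi) - (14/pi) = -16/pi.
Integrating by parts (boundary term plus one more integral), an antiderivative of (-u) sin(pi*u/2) is 2*u*cos(pi*u/2)/pi - 4*sin(pi*u/2)/pi**2; evaluating from 0 to 4: ∫_{0}^{4} (-u) sin(pi*u/2) du = (8/pi) - (0) = 8/pi.
So ∫_{-4}^{4} φ(u) sin(pi*u/2) du = -8/pi.
Hence Im(c_{2}) = (-1/8)·(-8/pi) = 1/pi.

1/pi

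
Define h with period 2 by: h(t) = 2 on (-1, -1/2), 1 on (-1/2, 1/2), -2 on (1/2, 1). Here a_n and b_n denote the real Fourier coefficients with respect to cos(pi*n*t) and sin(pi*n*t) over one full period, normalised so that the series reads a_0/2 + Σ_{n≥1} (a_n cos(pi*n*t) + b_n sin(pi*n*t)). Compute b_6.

b_6 = ∫_{-1}^{1} h(t) sin(6*pi*t) dt.
Split the integral at the breakpoints.
Directly, an antiderivative of (2) sin(6*pi*t) is -cos(6*pi*t)/(3*pi); evaluating from -1 to -1/2: ∫_{-1}^{-1/2} (2) sin(6*pi*t) dt = (1/(3*pi)) - (-1/(3*pi)) = 2/(3*pi).
Directly, an antiderivative of (1) sin(6*pi*t) is -cos(6*pi*t)/(6*pi); evaluating from -1/2 to 1/2: ∫_{-1/2}^{1/2} (1) sin(6*pi*t) dt = (1/(6*pi)) - (1/(6*pi)) = 0.
Directly, an antiderivative of (-2) sin(6*pi*t) is cos(6*pi*t)/(3*pi); evaluating from 1/2 to 1: ∫_{1/2}^{1} (-2) sin(6*pi*t) dt = (1/(3*pi)) - (-1/(3*pi)) = 2/(3*pi).
Summing the pieces gives b_6 = 4/(3*pi).

4/(3*pi)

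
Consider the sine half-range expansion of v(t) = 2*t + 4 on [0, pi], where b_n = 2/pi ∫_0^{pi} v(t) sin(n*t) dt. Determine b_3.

b_3 = 2/pi ∫_0^{pi} (2*t + 4) sin(3*t) dt.
Integrating by parts (boundary term plus one more integral), an antiderivative of (2*t + 4) sin(3*t) is -2*t*cos(3*t)/3 + 2*sin(3*t)/9 - 4*cos(3*t)/3; evaluating from 0 to pi: ∫_{0}^{pi} (2*t + 4) sin(3*t) dt = (4/3 + 2*pi/3) - (-4/3) = 2*pi/3 + 8/3.
Hence b_3 = (2/pi)·(2*pi/3 + 8/3) = 4*(pi + 4)/(3*pi).

4*(pi + 4)/(3*pi)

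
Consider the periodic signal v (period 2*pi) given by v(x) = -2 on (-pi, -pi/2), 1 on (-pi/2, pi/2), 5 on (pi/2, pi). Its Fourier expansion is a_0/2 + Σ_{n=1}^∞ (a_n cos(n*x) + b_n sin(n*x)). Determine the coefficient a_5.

-1/(5*pi)

a_5 = 1/pi ∫_{-pi}^{pi} v(x) cos(5*x) dx.
Split the integral at the breakpoints.
Directly, an antiderivative of (-2) cos(5*x) is -2*sin(5*x)/5; evaluating from -pi to -pi/2: ∫_{-pi}^{-pi/2} (-2) cos(5*x) dx = (2/5) - (0) = 2/5.
Directly, an antiderivative of (1) cos(5*x) is sin(5*x)/5; evaluating from -pi/2 to pi/2: ∫_{-pi/2}^{pi/2} (1) cos(5*x) dx = (1/5) - (-1/5) = 2/5.
Directly, an antiderivative of (5) cos(5*x) is sin(5*x); evaluating from pi/2 to pi: ∫_{pi/2}^{pi} (5) cos(5*x) dx = (0) - (1) = -1.
Summing the pieces and multiplying by (1/pi) gives a_5 = -1/(5*pi).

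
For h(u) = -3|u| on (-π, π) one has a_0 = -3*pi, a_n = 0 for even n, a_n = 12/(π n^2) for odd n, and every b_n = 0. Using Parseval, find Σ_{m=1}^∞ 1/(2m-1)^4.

pi**4/96

Parseval: a_0^2/2 + Σ a_n^2 = (1/π) ∫_{-π}^{π} h(u)^2 du = 6*pi**2.
Subtract a_0^2/2 = 9*pi**2/2: Σ a_n^2 = 3*pi**2/2.
Only odd n contribute, with a_n^2 = 144/(π^2 n^4), so Σ_{m≥1} 1/(2m-1)^4 = π^2·(3*pi**2/2)/144 = pi**4/96.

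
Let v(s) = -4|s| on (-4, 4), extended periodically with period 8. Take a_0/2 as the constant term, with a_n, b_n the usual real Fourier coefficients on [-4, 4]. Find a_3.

64/(9*pi**2)

a_3 = 1/4 ∫_{-4}^{4} v(s) cos(3*pi*s/4) ds.
v is even and cos(3*pi*s/4) is even, so the integrand is even and a_3 = 1/2 ∫_0^{4} v(s) cos(3*pi*s/4) ds.
Integrating by parts (boundary term plus one more integral), an antiderivative of (-4*s) cos(3*pi*s/4) is -16*s*sin(3*pi*s/4)/(3*pi) - 64*cos(3*pi*s/4)/(9*pi**2); evaluating from 0 to 4: ∫_{0}^{4} (-4*s) cos(3*pi*s/4) ds = (64/(9*pi**2)) - (-64/(9*pi**2)) = 128/(9*pi**2).
Hence a_3 = (1/2)·(128/(9*pi**2)) = 64/(9*pi**2).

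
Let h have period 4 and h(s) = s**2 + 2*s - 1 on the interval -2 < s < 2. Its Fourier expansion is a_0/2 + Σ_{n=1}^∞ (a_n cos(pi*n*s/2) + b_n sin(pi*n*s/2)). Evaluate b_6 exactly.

-4/(3*pi)

b_6 = 1/2 ∫_{-2}^{2} h(s) sin(3*pi*s) ds.
Integrating by parts twice (tabular method), an antiderivative of (s**2 + 2*s - 1) sin(3*pi*s) is -s**2*cos(3*pi*s)/(3*pi) + 2*s*sin(3*pi*s)/(9*pi**2) - 2*s*cos(3*pi*s)/(3*pi) + 2*sin(3*pi*s)/(9*pi**2) + 2*cos(3*pi*s)/(27*pi**3) + cos(3*pi*s)/(3*pi); evaluating from -2 to 2: ∫_{-2}^{2} (s**2 + 2*s - 1) sin(3*pi*s) ds = ((2 - 63*pi**2)/(27*pi**3)) - ((2 + 9*pi**2)/(27*pi**3)) = -8/(3*pi).
Hence b_6 = (1/2)·(-8/(3*pi)) = -4/(3*pi).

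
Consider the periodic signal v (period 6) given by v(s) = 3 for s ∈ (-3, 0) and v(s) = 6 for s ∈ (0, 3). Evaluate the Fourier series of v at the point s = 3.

At s = 3 the one-sided limits are v(3^-) = 6 and v(3^+) = 3.
By Dirichlet's theorem the series converges to their average, [(6) + (3)]/2 = 9/2.

9/2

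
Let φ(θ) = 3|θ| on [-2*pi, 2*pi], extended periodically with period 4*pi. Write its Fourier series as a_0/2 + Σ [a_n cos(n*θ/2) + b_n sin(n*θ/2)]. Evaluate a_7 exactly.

-24/(49*pi)

a_7 = (1/(2*pi)) ∫_{-2*pi}^{2*pi} φ(θ) cos(7*θ/2) dθ.
φ is even and cos(7*θ/2) is even, so the integrand is even and a_7 = 1/pi ∫_0^{2*pi} φ(θ) cos(7*θ/2) dθ.
Integrating by parts (boundary term plus one more integral), an antiderivative of (3*θ) cos(7*θ/2) is 6*θ*sin(7*θ/2)/7 + 12*cos(7*θ/2)/49; evaluating from 0 to 2*pi: ∫_{0}^{2*pi} (3*θ) cos(7*θ/2) dθ = (-12/49) - (12/49) = -24/49.
Hence a_7 = (1/pi)·(-24/49) = -24/(49*pi).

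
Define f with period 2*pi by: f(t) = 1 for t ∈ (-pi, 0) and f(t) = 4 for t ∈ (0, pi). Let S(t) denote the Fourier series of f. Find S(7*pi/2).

1

t = 7*pi/2 differs from t = -pi/2 by 2 full period(s), and the series is 2*pi-periodic.
f is continuous at t = -pi/2 with value 1, so the series converges to 1 there.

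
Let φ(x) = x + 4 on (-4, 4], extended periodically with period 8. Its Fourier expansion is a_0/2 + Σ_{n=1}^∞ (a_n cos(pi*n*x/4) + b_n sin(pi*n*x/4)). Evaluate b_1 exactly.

b_1 = 1/4 ∫_{-4}^{4} φ(x) sin(pi*x/4) dx.
Integrating by parts (boundary term plus one more integral), an antiderivative of (x + 4) sin(pi*x/4) is -4*x*cos(pi*x/4)/pi + 16*sin(pi*x/4)/pi**2 - 16*cos(pi*x/4)/pi; evaluating from -4 to 4: ∫_{-4}^{4} (x + 4) sin(pi*x/4) dx = (32/pi) - (0) = 32/pi.
Hence b_1 = (1/4)·(32/pi) = 8/pi.

8/pi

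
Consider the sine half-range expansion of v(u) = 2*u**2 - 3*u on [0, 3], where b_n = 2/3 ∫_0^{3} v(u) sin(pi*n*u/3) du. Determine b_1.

-144/pi**3 + 18/pi

b_1 = 2/3 ∫_0^{3} (2*u**2 - 3*u) sin(pi*u/3) du.
Integrating by parts twice (tabular method), an antiderivative of (2*u**2 - 3*u) sin(pi*u/3) is -6*u**2*cos(pi*u/3)/pi + 36*u*sin(pi*u/3)/pi**2 + 9*u*cos(pi*u/3)/pi - 27*sin(pi*u/3)/pi**2 + 108*cos(pi*u/3)/pi**3; evaluating from 0 to 3: ∫_{0}^{3} (2*u**2 - 3*u) sin(pi*u/3) du = (-108/pi**3 + 27/pi) - (108/pi**3) = -216/pi**3 + 27/pi.
Hence b_1 = (2/3)·(-216/pi**3 + 27/pi) = -144/pi**3 + 18/pi.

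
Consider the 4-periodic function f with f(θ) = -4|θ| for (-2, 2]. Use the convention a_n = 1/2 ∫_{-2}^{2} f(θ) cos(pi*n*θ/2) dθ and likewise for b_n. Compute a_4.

a_4 = 1/2 ∫_{-2}^{2} f(θ) cos(2*pi*θ) dθ.
f is even and cos(2*pi*θ) is even, so the integrand is even and a_4 = ∫_0^{2} f(θ) cos(2*pi*θ) dθ.
Integrating by parts (boundary term plus one more integral), an antiderivative of (-4*θ) cos(2*pi*θ) is -2*θ*sin(2*pi*θ)/pi - cos(2*pi*θ)/pi**2; evaluating from 0 to 2: ∫_{0}^{2} (-4*θ) cos(2*pi*θ) dθ = (-1/pi**2) - (-1/pi**2) = 0.
Hence a_4 = 0.

0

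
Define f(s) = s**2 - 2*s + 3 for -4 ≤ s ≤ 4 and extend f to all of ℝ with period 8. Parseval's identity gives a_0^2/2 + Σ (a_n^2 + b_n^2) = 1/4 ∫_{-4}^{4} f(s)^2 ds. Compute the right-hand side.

1/4 ∫_{-4}^{4} f(s)^2 ds = 1/4 · (13624/15) = 3406/15.

3406/15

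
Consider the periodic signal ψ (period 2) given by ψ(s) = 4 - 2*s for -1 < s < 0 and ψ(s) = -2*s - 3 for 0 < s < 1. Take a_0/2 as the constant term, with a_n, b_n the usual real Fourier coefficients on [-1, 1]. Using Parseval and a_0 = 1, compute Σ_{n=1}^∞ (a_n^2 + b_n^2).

247/6

Parseval: a_0^2/2 + Σ_{n≥1} (a_n^2+b_n^2) = ∫_{-1}^{1} ψ(s)^2 ds = 125/3.
Subtract a_0^2/2 = 1/2: Σ (a_n^2+b_n^2) = 247/6.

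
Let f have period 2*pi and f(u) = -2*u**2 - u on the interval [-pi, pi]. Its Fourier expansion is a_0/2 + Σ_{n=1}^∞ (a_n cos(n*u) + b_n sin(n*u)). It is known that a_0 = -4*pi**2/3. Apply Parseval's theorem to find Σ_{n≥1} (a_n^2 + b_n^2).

2*pi**2*(15 + 16*pi**2)/45

Parseval: a_0^2/2 + Σ_{n≥1} (a_n^2+b_n^2) = 1/pi ∫_{-pi}^{pi} f(u)^2 du = 2*pi**2*(5 + 12*pi**2)/15.
Subtract a_0^2/2 = 8*pi**4/9: Σ (a_n^2+b_n^2) = 2*pi**2*(15 + 16*pi**2)/45.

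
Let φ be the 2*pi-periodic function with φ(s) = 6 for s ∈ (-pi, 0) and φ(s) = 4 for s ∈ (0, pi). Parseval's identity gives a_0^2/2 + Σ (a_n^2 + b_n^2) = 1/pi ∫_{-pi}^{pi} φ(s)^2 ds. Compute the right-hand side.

1/pi ∫_{-pi}^{pi} φ(s)^2 ds = 1/pi · (52*pi) = 52.

52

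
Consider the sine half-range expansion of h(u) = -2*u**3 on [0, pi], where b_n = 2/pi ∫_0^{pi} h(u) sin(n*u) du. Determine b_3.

b_3 = 2/pi ∫_0^{pi} (-2*u**3) sin(3*u) du.
Integrating by parts three times (tabular method), an antiderivative of (-2*u**3) sin(3*u) is 2*u**3*cos(3*u)/3 - 2*u**2*sin(3*u)/3 - 4*u*cos(3*u)/9 + 4*sin(3*u)/27; evaluating from 0 to pi: ∫_{0}^{pi} (-2*u**3) sin(3*u) du = (2*pi*(2 - 3*pi**2)/9) - (0) = 2*pi*(2 - 3*pi**2)/9.
Hence b_3 = (2/pi)·(2*pi*(2 - 3*pi**2)/9) = 8/9 - 4*pi**2/3.

8/9 - 4*pi**2/3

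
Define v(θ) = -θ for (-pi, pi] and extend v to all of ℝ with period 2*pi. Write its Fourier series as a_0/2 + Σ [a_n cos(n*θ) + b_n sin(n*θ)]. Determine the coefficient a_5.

0

a_5 = 1/pi ∫_{-pi}^{pi} v(θ) cos(5*θ) dθ.
v is odd and cos(5*θ) is even, so the integrand is odd over a symmetric interval and the integral vanishes.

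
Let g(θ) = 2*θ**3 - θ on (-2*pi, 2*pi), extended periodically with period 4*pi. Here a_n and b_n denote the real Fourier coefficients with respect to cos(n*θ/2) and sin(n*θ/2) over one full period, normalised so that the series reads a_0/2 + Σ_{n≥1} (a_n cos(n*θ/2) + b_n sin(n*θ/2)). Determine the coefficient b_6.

b_6 = (1/(2*pi)) ∫_{-2*pi}^{2*pi} g(θ) sin(3*θ) dθ.
g is odd and sin(3*θ) is odd, so the integrand is even and b_6 = 1/pi ∫_0^{2*pi} g(θ) sin(3*θ) dθ.
Integrating by parts three times (tabular method), an antiderivative of (2*θ**3 - θ) sin(3*θ) is -2*θ**3*cos(3*θ)/3 + 2*θ**2*sin(3*θ)/3 + 7*θ*cos(3*θ)/9 - 7*sin(3*θ)/27; evaluating from 0 to 2*pi: ∫_{0}^{2*pi} (2*θ**3 - θ) sin(3*θ) dθ = (2*pi*(7 - 24*pi**2)/9) - (0) = 2*pi*(7 - 24*pi**2)/9.
Hence b_6 = (1/pi)·(2*pi*(7 - 24*pi**2)/9) = 14/9 - 16*pi**2/3.

14/9 - 16*pi**2/3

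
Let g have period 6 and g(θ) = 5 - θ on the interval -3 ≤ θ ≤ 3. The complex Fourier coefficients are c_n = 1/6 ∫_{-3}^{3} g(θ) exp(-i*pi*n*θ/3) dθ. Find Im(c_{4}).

Since g is real-valued, Im(c_{4}) = -1/6 ∫_{-3}^{3} g(θ) sin(4*pi*θ/3) dθ = -b_{4}/2.
Integrating by parts (boundary term plus one more integral), an antiderivative of (5 - θ) sin(4*pi*θ/3) is 3*θ*cos(4*pi*θ/3)/(4*pi) - 9*sin(4*pi*θ/3)/(16*pi**2) - 15*cos(4*pi*θ/3)/(4*pi); evaluating from -3 to 3: ∫_{-3}^{3} (5 - θ) sin(4*pi*θ/3) dθ = (-3/(2*pi)) - (-6/pi) = 9/(2*pi).
Hence Im(c_{4}) = (-1/6)·(9/(2*pi)) = -3/(4*pi).

-3/(4*pi)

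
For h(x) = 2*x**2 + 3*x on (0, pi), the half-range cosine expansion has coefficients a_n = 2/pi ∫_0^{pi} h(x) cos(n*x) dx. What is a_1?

-8 - 12/pi

a_1 = 2/pi ∫_0^{pi} (2*x**2 + 3*x) cos(x) dx.
Integrating by parts twice (tabular method), an antiderivative of (2*x**2 + 3*x) cos(x) is 2*x**2*sin(x) + 3*x*sin(x) + 4*x*cos(x) - 4*sin(x) + 3*cos(x); evaluating from 0 to pi: ∫_{0}^{pi} (2*x**2 + 3*x) cos(x) dx = (-4*pi - 3) - (3) = -4*pi - 6.
Hence a_1 = (2/pi)·(-4*pi - 6) = -8 - 12/pi.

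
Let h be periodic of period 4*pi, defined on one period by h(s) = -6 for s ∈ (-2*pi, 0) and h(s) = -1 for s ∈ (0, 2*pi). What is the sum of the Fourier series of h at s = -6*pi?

-7/2

s = -6*pi differs from s = -2*pi by -1 full period(s), and the series is 4*pi-periodic.
At s = -2*pi the one-sided limits are h(-2*pi^-) = -1 and h(-2*pi^+) = -6.
By Dirichlet's theorem the series converges to their average, [(-1) + (-6)]/2 = -7/2.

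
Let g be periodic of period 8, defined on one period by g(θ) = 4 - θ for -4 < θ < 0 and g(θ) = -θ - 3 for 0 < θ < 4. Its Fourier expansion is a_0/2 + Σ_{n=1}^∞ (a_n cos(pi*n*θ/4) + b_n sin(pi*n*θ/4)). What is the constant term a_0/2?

a_0 = 1/4 ∫_{-4}^{4} g(θ) dθ = 1/4 · (4) = 1.
So the constant term a_0/2 = 1/2.

1/2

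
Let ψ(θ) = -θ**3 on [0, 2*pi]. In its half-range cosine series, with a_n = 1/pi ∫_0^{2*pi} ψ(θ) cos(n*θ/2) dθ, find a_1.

-192/pi + 48*pi

a_1 = 1/pi ∫_0^{2*pi} (-θ**3) cos(θ/2) dθ.
Integrating by parts three times (tabular method), an antiderivative of (-θ**3) cos(θ/2) is -2*θ**3*sin(θ/2) - 12*θ**2*cos(θ/2) + 48*θ*sin(θ/2) + 96*cos(θ/2); evaluating from 0 to 2*pi: ∫_{0}^{2*pi} (-θ**3) cos(θ/2) dθ = (-96 + 48*pi**2) - (96) = -192 + 48*pi**2.
Hence a_1 = (1/pi)·(-192 + 48*pi**2) = -192/pi + 48*pi.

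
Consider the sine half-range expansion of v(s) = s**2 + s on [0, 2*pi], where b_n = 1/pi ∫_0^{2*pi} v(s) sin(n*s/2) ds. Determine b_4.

b_4 = 1/pi ∫_0^{2*pi} (s**2 + s) sin(2*s) ds.
Integrating by parts twice (tabular method), an antiderivative of (s**2 + s) sin(2*s) is -s**2*cos(2*s)/2 + s*sin(2*s)/2 - s*cos(2*s)/2 + sin(2*s)/4 + cos(2*s)/4; evaluating from 0 to 2*pi: ∫_{0}^{2*pi} (s**2 + s) sin(2*s) ds = (-2*pi**2 - pi + 1/4) - (1/4) = -pi*(1 + 2*pi).
Hence b_4 = (1/pi)·(-pi*(1 + 2*pi)) = -2*pi - 1.

-2*pi - 1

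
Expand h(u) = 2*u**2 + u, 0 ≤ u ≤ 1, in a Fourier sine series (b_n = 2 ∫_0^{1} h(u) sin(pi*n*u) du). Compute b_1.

-16/pi**3 + 6/pi

b_1 = 2 ∫_0^{1} (2*u**2 + u) sin(pi*u) du.
Integrating by parts twice (tabular method), an antiderivative of (2*u**2 + u) sin(pi*u) is -2*u**2*cos(pi*u)/pi + 4*u*sin(pi*u)/pi**2 - u*cos(pi*u)/pi + sin(pi*u)/pi**2 + 4*cos(pi*u)/pi**3; evaluating from 0 to 1: ∫_{0}^{1} (2*u**2 + u) sin(pi*u) du = (-4/pi**3 + 3/pi) - (4/pi**3) = -8/pi**3 + 3/pi.
Hence b_1 = 2·(-8/pi**3 + 3/pi) = -16/pi**3 + 6/pi.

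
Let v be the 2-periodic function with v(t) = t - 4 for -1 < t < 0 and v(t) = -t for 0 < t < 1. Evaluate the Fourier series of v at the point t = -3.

-3

t = -3 differs from t = 1 by -2 full period(s), and the series is 2-periodic.
At t = 1 the one-sided limits are v(1^-) = -1 and v(1^+) = -5.
By Dirichlet's theorem the series converges to their average, [(-1) + (-5)]/2 = -3.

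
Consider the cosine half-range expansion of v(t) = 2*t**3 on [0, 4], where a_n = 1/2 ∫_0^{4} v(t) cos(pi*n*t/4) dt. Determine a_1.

a_1 = 1/2 ∫_0^{4} (2*t**3) cos(pi*t/4) dt.
Integrating by parts three times (tabular method), an antiderivative of (2*t**3) cos(pi*t/4) is 8*t**3*sin(pi*t/4)/pi + 96*t**2*cos(pi*t/4)/pi**2 - 768*t*sin(pi*t/4)/pi**3 - 3072*cos(pi*t/4)/pi**4; evaluating from 0 to 4: ∫_{0}^{4} (2*t**3) cos(pi*t/4) dt = (1536*(2 - pi**2)/pi**4) - (-3072/pi**4) = 1536*(4 - pi**2)/pi**4.
Hence a_1 = (1/2)·(1536*(4 - pi**2)/pi**4) = 768*(4 - pi**2)/pi**4.

768*(4 - pi**2)/pi**4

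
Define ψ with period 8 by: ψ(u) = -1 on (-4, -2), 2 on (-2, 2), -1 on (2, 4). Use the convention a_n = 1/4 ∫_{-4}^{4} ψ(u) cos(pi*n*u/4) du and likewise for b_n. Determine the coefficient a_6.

0

a_6 = 1/4 ∫_{-4}^{4} ψ(u) cos(3*pi*u/2) du.
ψ is even and cos(3*pi*u/2) is even, so the integrand is even and a_6 = 1/2 ∫_0^{4} ψ(u) cos(3*pi*u/2) du.
Split the integral at the breakpoints.
Directly, an antiderivative of (2) cos(3*pi*u/2) is 4*sin(3*pi*u/2)/(3*pi); evaluating from 0 to 2: ∫_{0}^{2} (2) cos(3*pi*u/2) du = (0) - (0) = 0.
Directly, an antiderivative of (-1) cos(3*pi*u/2) is -2*sin(3*pi*u/2)/(3*pi); evaluating from 2 to 4: ∫_{2}^{4} (-1) cos(3*pi*u/2) du = (0) - (0) = 0.
Summing the pieces and multiplying by (1/2) gives a_6 = 0.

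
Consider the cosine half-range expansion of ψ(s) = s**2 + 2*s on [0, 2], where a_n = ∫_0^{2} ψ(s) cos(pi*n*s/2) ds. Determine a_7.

-32/(49*pi**2)

a_7 = ∫_0^{2} (s**2 + 2*s) cos(7*pi*s/2) ds.
Integrating by parts twice (tabular method), an antiderivative of (s**2 + 2*s) cos(7*pi*s/2) is 2*s**2*sin(7*pi*s/2)/(7*pi) + 4*s*sin(7*pi*s/2)/(7*pi) + 8*s*cos(7*pi*s/2)/(49*pi**2) - 16*sin(7*pi*s/2)/(343*pi**3) + 8*cos(7*pi*s/2)/(49*pi**2); evaluating from 0 to 2: ∫_{0}^{2} (s**2 + 2*s) cos(7*pi*s/2) ds = (-24/(49*pi**2)) - (8/(49*pi**2)) = -32/(49*pi**2).
Hence a_7 = -32/(49*pi**2).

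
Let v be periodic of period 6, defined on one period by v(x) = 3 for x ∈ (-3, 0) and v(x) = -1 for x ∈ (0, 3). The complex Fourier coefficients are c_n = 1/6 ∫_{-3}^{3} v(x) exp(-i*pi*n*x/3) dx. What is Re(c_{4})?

Since v is real-valued, Re(c_{4}) = 1/6 ∫_{-3}^{3} v(x) cos(4*pi*x/3) dx = a_{4}/2.
Split the integral at the breakpoints.
Directly, an antiderivative of (3) cos(4*pi*x/3) is 9*sin(4*pi*x/3)/(4*pi); evaluating from -3 to 0: ∫_{-3}^{0} (3) cos(4*pi*x/3) dx = (0) - (0) = 0.
Directly, an antiderivative of (-1) cos(4*pi*x/3) is -3*sin(4*pi*x/3)/(4*pi); evaluating from 0 to 3: ∫_{0}^{3} (-1) cos(4*pi*x/3) dx = (0) - (0) = 0.
So ∫_{-3}^{3} v(x) cos(4*pi*x/3) dx = 0.
Hence Re(c_{4}) = (1/6)·(0) = 0.

0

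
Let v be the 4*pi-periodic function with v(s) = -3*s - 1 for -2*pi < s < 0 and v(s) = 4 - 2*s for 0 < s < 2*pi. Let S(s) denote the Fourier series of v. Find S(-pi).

-1 + 3*pi

v is continuous at s = -pi with value -1 + 3*pi, so the series converges to -1 + 3*pi there.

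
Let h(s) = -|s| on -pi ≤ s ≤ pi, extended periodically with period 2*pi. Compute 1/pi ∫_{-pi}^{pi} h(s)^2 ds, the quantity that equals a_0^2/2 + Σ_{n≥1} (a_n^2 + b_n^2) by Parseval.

1/pi ∫_{-pi}^{pi} h(s)^2 ds = 1/pi · (2*pi**3/3) = 2*pi**2/3.

2*pi**2/3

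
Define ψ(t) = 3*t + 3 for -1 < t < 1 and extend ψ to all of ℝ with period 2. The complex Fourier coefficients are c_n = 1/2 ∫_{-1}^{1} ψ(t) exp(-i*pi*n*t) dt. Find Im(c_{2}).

Since ψ is real-valued, Im(c_{2}) = -1/2 ∫_{-1}^{1} ψ(t) sin(2*pi*t) dt = -b_{2}/2.
Integrating by parts (boundary term plus one more integral), an antiderivative of (3*t + 3) sin(2*pi*t) is -3*t*cos(2*pi*t)/(2*pi) + 3*sin(2*pi*t)/(4*pi**2) - 3*cos(2*pi*t)/(2*pi); evaluating from -1 to 1: ∫_{-1}^{1} (3*t + 3) sin(2*pi*t) dt = (-3/pi) - (0) = -3/pi.
Hence Im(c_{2}) = (-1/2)·(-3/pi) = 3/(2*pi).

3/(2*pi)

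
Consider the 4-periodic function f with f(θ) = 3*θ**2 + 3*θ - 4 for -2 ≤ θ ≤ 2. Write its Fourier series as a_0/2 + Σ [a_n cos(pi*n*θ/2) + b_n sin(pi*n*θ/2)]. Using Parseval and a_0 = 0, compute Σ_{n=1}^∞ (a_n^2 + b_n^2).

Parseval: a_0^2/2 + Σ_{n≥1} (a_n^2+b_n^2) = 1/2 ∫_{-2}^{2} f(θ)^2 dθ = 248/5.
Subtract a_0^2/2 = 0: Σ (a_n^2+b_n^2) = 248/5.

248/5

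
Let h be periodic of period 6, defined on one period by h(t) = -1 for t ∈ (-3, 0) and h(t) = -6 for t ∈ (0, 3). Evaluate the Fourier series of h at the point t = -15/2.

t = -15/2 differs from t = -3/2 by -1 full period(s), and the series is 6-periodic.
h is continuous at t = -3/2 with value -1, so the series converges to -1 there.

-1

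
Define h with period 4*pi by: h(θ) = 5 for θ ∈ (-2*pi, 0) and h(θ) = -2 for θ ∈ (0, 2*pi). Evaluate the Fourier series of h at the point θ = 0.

3/2

At θ = 0 the one-sided limits are h(0^-) = 5 and h(0^+) = -2.
By Dirichlet's theorem the series converges to their average, [(5) + (-2)]/2 = 3/2.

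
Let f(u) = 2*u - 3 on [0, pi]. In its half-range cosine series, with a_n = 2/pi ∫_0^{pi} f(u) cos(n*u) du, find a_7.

-8/(49*pi)

a_7 = 2/pi ∫_0^{pi} (2*u - 3) cos(7*u) du.
Integrating by parts (boundary term plus one more integral), an antiderivative of (2*u - 3) cos(7*u) is 2*u*sin(7*u)/7 - 3*sin(7*u)/7 + 2*cos(7*u)/49; evaluating from 0 to pi: ∫_{0}^{pi} (2*u - 3) cos(7*u) du = (-2/49) - (2/49) = -4/49.
Hence a_7 = (2/pi)·(-4/49) = -8/(49*pi).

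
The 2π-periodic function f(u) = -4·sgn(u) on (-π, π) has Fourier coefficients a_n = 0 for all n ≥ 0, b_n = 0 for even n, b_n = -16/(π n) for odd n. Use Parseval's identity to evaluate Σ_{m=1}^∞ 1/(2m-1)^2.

Parseval: Σ b_n^2 = (1/π) ∫_{-π}^{π} f(u)^2 du = 32.
Only odd n contribute, with b_n^2 = 256/(π^2 n^2), so Σ_{m≥1} 1/(2m-1)^2 = π^2·(32)/256 = pi**2/8.

pi**2/8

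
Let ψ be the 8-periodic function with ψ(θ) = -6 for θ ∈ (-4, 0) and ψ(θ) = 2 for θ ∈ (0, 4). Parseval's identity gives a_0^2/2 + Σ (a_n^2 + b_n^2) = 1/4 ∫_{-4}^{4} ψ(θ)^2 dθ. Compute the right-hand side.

40

1/4 ∫_{-4}^{4} ψ(θ)^2 dθ = 1/4 · (160) = 40.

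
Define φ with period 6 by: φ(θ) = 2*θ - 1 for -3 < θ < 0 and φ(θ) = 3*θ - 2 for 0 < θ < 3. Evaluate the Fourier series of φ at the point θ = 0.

-3/2

At θ = 0 the one-sided limits are φ(0^-) = -1 and φ(0^+) = -2.
By Dirichlet's theorem the series converges to their average, [(-1) + (-2)]/2 = -3/2.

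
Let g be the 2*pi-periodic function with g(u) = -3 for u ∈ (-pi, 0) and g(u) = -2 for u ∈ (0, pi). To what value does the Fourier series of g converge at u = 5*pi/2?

-2

u = 5*pi/2 differs from u = pi/2 by 1 full period(s), and the series is 2*pi-periodic.
g is continuous at u = pi/2 with value -2, so the series converges to -2 there.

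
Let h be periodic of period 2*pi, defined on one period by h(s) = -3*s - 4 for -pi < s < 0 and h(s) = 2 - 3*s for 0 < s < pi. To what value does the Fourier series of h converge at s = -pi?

-1

At s = -pi the one-sided limits are h(-pi^-) = 2 - 3*pi and h(-pi^+) = -4 + 3*pi.
By Dirichlet's theorem the series converges to their average, [(2 - 3*pi) + (-4 + 3*pi)]/2 = -1.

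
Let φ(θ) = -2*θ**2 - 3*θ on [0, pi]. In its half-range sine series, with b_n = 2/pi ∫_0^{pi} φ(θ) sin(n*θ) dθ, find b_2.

b_2 = 2/pi ∫_0^{pi} (-2*θ**2 - 3*θ) sin(2*θ) dθ.
Integrating by parts twice (tabular method), an antiderivative of (-2*θ**2 - 3*θ) sin(2*θ) is θ**2*cos(2*θ) - θ*sin(2*θ) + 3*θ*cos(2*θ)/2 - 3*sin(2*θ)/4 - cos(2*θ)/2; evaluating from 0 to pi: ∫_{0}^{pi} (-2*θ**2 - 3*θ) sin(2*θ) dθ = (-1/2 + 3*pi/2 + pi**2) - (-1/2) = pi*(3 + 2*pi)/2.
Hence b_2 = (2/pi)·(pi*(3 + 2*pi)/2) = 3 + 2*pi.

3 + 2*pi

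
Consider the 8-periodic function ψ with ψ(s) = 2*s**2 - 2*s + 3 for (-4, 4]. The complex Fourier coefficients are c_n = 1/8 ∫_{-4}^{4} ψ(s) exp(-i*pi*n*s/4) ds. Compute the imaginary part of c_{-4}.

Since ψ is real-valued, Im(c_{-4}) = -1/8 ∫_{-4}^{4} ψ(s) sin(-pi*s) ds = b_{4}/2.
Integrating by parts twice (tabular method), an antiderivative of (2*s**2 - 2*s + 3) sin(-pi*s) is 2*s**2*cos(pi*s)/pi - 4*s*sin(pi*s)/pi**2 - 2*s*cos(pi*s)/pi + 2*sin(pi*s)/pi**2 - 4*cos(pi*s)/pi**3 + 3*cos(pi*s)/pi; evaluating from -4 to 4: ∫_{-4}^{4} (2*s**2 - 2*s + 3) sin(-pi*s) ds = (-4/pi**3 + 27/pi) - (-4/pi**3 + 43/pi) = -16/pi.
Hence Im(c_{-4}) = (-1/8)·(-16/pi) = 2/pi.

2/pi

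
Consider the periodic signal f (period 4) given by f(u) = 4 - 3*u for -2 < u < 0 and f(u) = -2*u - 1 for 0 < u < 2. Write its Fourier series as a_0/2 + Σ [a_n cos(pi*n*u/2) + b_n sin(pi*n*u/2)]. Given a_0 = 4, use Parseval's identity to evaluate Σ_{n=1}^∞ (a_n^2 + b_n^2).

Parseval: a_0^2/2 + Σ_{n≥1} (a_n^2+b_n^2) = 1/2 ∫_{-2}^{2} f(u)^2 du = 187/3.
Subtract a_0^2/2 = 8: Σ (a_n^2+b_n^2) = 163/3.

163/3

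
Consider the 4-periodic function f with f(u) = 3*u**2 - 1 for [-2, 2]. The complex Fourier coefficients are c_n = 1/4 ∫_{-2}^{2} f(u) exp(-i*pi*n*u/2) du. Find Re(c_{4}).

Since f is real-valued, Re(c_{4}) = 1/4 ∫_{-2}^{2} f(u) cos(2*pi*u) du = a_{4}/2.
f is even and cos(2*pi*u) is even, so the integrand is even: ∫_{-2}^{2} f(u) cos(2*pi*u) du = 2∫_0^{2} f(u) cos(2*pi*u) du.
Integrating by parts twice (tabular method), an antiderivative of (3*u**2 - 1) cos(2*pi*u) is 3*u**2*sin(2*pi*u)/(2*pi) + 3*u*cos(2*pi*u)/(2*pi**2) - sin(2*pi*u)/(2*pi) - 3*sin(2*pi*u)/(4*pi**3); evaluating from 0 to 2: ∫_{0}^{2} (3*u**2 - 1) cos(2*pi*u) du = (3/pi**2) - (0) = 3/pi**2.
So ∫_{-2}^{2} f(u) cos(2*pi*u) du = 6/pi**2.
Hence Re(c_{4}) = (1/4)·(6/pi**2) = 3/(2*pi**2).

3/(2*pi**2)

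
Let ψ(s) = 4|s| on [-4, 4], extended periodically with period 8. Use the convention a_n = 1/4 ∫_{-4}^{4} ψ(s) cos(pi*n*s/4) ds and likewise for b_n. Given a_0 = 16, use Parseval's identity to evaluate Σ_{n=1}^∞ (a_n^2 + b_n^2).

Parseval: a_0^2/2 + Σ_{n≥1} (a_n^2+b_n^2) = 1/4 ∫_{-4}^{4} ψ(s)^2 ds = 512/3.
Subtract a_0^2/2 = 128: Σ (a_n^2+b_n^2) = 128/3.

128/3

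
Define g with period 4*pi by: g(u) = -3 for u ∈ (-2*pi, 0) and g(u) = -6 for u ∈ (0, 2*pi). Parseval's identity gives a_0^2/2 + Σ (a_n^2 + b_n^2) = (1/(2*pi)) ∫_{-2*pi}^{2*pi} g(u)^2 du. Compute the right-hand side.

(1/(2*pi)) ∫_{-2*pi}^{2*pi} g(u)^2 du = (1/(2*pi)) · (90*pi) = 45.

45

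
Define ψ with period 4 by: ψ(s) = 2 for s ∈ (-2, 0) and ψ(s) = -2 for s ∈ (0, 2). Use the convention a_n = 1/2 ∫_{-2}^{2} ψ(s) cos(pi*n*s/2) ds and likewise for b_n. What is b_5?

b_5 = 1/2 ∫_{-2}^{2} ψ(s) sin(5*pi*s/2) ds.
ψ is odd and sin(5*pi*s/2) is odd, so the integrand is even and b_5 = ∫_0^{2} ψ(s) sin(5*pi*s/2) ds.
Directly, an antiderivative of (-2) sin(5*pi*s/2) is 4*cos(5*pi*s/2)/(5*pi); evaluating from 0 to 2: ∫_{0}^{2} (-2) sin(5*pi*s/2) ds = (-4/(5*pi)) - (4/(5*pi)) = -8/(5*pi).
Hence b_5 = -8/(5*pi).

-8/(5*pi)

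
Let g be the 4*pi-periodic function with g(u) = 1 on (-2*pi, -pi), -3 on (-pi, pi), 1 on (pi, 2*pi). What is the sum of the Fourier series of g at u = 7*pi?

-1

u = 7*pi differs from u = -pi by 2 full period(s), and the series is 4*pi-periodic.
At u = -pi the one-sided limits are g(-pi^-) = 1 and g(-pi^+) = -3.
By Dirichlet's theorem the series converges to their average, [(1) + (-3)]/2 = -1.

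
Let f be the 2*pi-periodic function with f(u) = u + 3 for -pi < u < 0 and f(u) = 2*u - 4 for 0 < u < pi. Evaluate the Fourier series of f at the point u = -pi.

At u = -pi the one-sided limits are f(-pi^-) = -4 + 2*pi and f(-pi^+) = 3 - pi.
By Dirichlet's theorem the series converges to their average, [(-4 + 2*pi) + (3 - pi)]/2 = -1/2 + pi/2.

-1/2 + pi/2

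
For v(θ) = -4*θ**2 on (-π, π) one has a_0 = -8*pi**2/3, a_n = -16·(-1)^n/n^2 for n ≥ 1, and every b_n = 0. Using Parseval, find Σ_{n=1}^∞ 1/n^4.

Parseval: a_0^2/2 + Σ a_n^2 = (1/π) ∫_{-π}^{π} v(θ)^2 dθ = 32*pi**4/5.
Subtract a_0^2/2 = 32*pi**4/9: Σ a_n^2 = 128*pi**4/45.
Since a_n^2 = 256/n^4, Σ 1/n^4 = pi**4/90.

pi**4/90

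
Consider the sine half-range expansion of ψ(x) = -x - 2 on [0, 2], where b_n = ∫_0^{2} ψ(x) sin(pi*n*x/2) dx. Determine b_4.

1/pi

b_4 = ∫_0^{2} (-x - 2) sin(2*pi*x) dx.
Integrating by parts (boundary term plus one more integral), an antiderivative of (-x - 2) sin(2*pi*x) is x*cos(2*pi*x)/(2*pi) - sin(2*pi*x)/(4*pi**2) + cos(2*pi*x)/pi; evaluating from 0 to 2: ∫_{0}^{2} (-x - 2) sin(2*pi*x) dx = (2/pi) - (1/pi) = 1/pi.
Hence b_4 = 1/pi.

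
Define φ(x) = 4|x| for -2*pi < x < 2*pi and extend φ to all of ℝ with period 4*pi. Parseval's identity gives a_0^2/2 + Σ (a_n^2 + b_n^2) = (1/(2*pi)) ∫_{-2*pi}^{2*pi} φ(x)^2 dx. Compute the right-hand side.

(1/(2*pi)) ∫_{-2*pi}^{2*pi} φ(x)^2 dx = (1/(2*pi)) · (256*pi**3/3) = 128*pi**2/3.

128*pi**2/3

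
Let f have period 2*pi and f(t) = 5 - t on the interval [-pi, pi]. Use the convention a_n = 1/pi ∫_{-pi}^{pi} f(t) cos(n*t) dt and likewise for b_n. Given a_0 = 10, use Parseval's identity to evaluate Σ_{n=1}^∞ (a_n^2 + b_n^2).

Parseval: a_0^2/2 + Σ_{n≥1} (a_n^2+b_n^2) = 1/pi ∫_{-pi}^{pi} f(t)^2 dt = 2*pi**2/3 + 50.
Subtract a_0^2/2 = 50: Σ (a_n^2+b_n^2) = 2*pi**2/3.

2*pi**2/3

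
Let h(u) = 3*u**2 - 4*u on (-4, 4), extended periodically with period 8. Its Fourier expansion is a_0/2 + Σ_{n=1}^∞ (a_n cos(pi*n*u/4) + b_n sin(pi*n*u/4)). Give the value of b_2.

b_2 = 1/4 ∫_{-4}^{4} h(u) sin(pi*u/2) du.
Integrating by parts twice (tabular method), an antiderivative of (3*u**2 - 4*u) sin(pi*u/2) is -6*u**2*cos(pi*u/2)/pi + 24*u*sin(pi*u/2)/pi**2 + 8*u*cos(pi*u/2)/pi - 16*sin(pi*u/2)/pi**2 + 48*cos(pi*u/2)/pi**3; evaluating from -4 to 4: ∫_{-4}^{4} (3*u**2 - 4*u) sin(pi*u/2) du = (-64/pi + 48/pi**3) - (-128/pi + 48/pi**3) = 64/pi.
Hence b_2 = (1/4)·(64/pi) = 16/pi.

16/pi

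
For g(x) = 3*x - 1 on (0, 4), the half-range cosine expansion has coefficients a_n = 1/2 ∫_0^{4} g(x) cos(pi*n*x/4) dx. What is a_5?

a_5 = 1/2 ∫_0^{4} (3*x - 1) cos(5*pi*x/4) dx.
Integrating by parts (boundary term plus one more integral), an antiderivative of (3*x - 1) cos(5*pi*x/4) is 12*x*sin(5*pi*x/4)/(5*pi) - 4*sin(5*pi*x/4)/(5*pi) + 48*cos(5*pi*x/4)/(25*pi**2); evaluating from 0 to 4: ∫_{0}^{4} (3*x - 1) cos(5*pi*x/4) dx = (-48/(25*pi**2)) - (48/(25*pi**2)) = -96/(25*pi**2).
Hence a_5 = (1/2)·(-96/(25*pi**2)) = -48/(25*pi**2).

-48/(25*pi**2)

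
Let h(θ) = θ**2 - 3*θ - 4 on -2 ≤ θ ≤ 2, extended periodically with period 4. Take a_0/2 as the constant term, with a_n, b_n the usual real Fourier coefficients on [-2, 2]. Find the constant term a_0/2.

a_0 = 1/2 ∫_{-2}^{2} h(θ) dθ = 1/2 · (-32/3) = -16/3.
So the constant term a_0/2 = -8/3.

-8/3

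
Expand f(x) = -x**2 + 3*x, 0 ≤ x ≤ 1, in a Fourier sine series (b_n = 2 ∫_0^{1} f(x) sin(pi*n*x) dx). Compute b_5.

4*(2 + 25*pi**2)/(125*pi**3)

b_5 = 2 ∫_0^{1} (-x**2 + 3*x) sin(5*pi*x) dx.
Integrating by parts twice (tabular method), an antiderivative of (-x**2 + 3*x) sin(5*pi*x) is x**2*cos(5*pi*x)/(5*pi) - 2*x*sin(5*pi*x)/(25*pi**2) - 3*x*cos(5*pi*x)/(5*pi) + 3*sin(5*pi*x)/(25*pi**2) - 2*cos(5*pi*x)/(125*pi**3); evaluating from 0 to 1: ∫_{0}^{1} (-x**2 + 3*x) sin(5*pi*x) dx = (2*(1 + 25*pi**2)/(125*pi**3)) - (-2/(125*pi**3)) = 2*(2 + 25*pi**2)/(125*pi**3).
Hence b_5 = 2·(2*(2 + 25*pi**2)/(125*pi**3)) = 4*(2 + 25*pi**2)/(125*pi**3).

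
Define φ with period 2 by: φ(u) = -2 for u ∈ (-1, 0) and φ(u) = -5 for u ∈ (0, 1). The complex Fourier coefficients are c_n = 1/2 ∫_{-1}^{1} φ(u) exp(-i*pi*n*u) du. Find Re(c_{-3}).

0

Since φ is real-valued, Re(c_{-3}) = 1/2 ∫_{-1}^{1} φ(u) cos(-3*pi*u) du = a_{3}/2.
Split the integral at the breakpoints.
Directly, an antiderivative of (-2) cos(-3*pi*u) is -2*sin(3*pi*u)/(3*pi); evaluating from -1 to 0: ∫_{-1}^{0} (-2) cos(-3*pi*u) du = (0) - (0) = 0.
Directly, an antiderivative of (-5) cos(-3*pi*u) is -5*sin(3*pi*u)/(3*pi); evaluating from 0 to 1: ∫_{0}^{1} (-5) cos(-3*pi*u) du = (0) - (0) = 0.
So ∫_{-1}^{1} φ(u) cos(-3*pi*u) du = 0.
Hence Re(c_{-3}) = (1/2)·(0) = 0.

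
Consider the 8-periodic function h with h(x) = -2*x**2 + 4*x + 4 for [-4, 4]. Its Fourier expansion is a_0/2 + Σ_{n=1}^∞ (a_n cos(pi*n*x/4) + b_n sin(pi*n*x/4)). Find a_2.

a_2 = 1/4 ∫_{-4}^{4} h(x) cos(pi*x/2) dx.
Integrating by parts twice (tabular method), an antiderivative of (-2*x**2 + 4*x + 4) cos(pi*x/2) is -4*x**2*sin(pi*x/2)/pi + 8*x*sin(pi*x/2)/pi - 16*x*cos(pi*x/2)/pi**2 + 32*sin(pi*x/2)/pi**3 + 8*sin(pi*x/2)/pi + 16*cos(pi*x/2)/pi**2; evaluating from -4 to 4: ∫_{-4}^{4} (-2*x**2 + 4*x + 4) cos(pi*x/2) dx = (-48/pi**2) - (80/pi**2) = -128/pi**2.
Hence a_2 = (1/4)·(-128/pi**2) = -32/pi**2.

-32/pi**2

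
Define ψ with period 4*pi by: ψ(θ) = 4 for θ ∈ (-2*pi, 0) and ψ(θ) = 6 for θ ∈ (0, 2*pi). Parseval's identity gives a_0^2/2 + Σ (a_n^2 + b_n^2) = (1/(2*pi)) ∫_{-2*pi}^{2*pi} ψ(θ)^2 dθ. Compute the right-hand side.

(1/(2*pi)) ∫_{-2*pi}^{2*pi} ψ(θ)^2 dθ = (1/(2*pi)) · (104*pi) = 52.

52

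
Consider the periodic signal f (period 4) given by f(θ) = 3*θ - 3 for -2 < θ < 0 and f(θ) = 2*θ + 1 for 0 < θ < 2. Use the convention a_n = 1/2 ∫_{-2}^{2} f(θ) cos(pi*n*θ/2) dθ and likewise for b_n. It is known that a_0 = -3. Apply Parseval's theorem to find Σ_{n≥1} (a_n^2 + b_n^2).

Parseval: a_0^2/2 + Σ_{n≥1} (a_n^2+b_n^2) = 1/2 ∫_{-2}^{2} f(θ)^2 dθ = 148/3.
Subtract a_0^2/2 = 9/2: Σ (a_n^2+b_n^2) = 269/6.

269/6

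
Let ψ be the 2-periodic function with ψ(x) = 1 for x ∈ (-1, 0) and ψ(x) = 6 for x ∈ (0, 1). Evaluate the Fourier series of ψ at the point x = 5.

7/2

x = 5 differs from x = 1 by 2 full period(s), and the series is 2-periodic.
At x = 1 the one-sided limits are ψ(1^-) = 6 and ψ(1^+) = 1.
By Dirichlet's theorem the series converges to their average, [(6) + (1)]/2 = 7/2.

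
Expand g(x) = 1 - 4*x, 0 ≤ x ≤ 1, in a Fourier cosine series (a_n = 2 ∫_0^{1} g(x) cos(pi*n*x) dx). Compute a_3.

16/(9*pi**2)

a_3 = 2 ∫_0^{1} (1 - 4*x) cos(3*pi*x) dx.
Integrating by parts (boundary term plus one more integral), an antiderivative of (1 - 4*x) cos(3*pi*x) is -4*x*sin(3*pi*x)/(3*pi) + sin(3*pi*x)/(3*pi) - 4*cos(3*pi*x)/(9*pi**2); evaluating from 0 to 1: ∫_{0}^{1} (1 - 4*x) cos(3*pi*x) dx = (4/(9*pi**2)) - (-4/(9*pi**2)) = 8/(9*pi**2).
Hence a_3 = 2·(8/(9*pi**2)) = 16/(9*pi**2).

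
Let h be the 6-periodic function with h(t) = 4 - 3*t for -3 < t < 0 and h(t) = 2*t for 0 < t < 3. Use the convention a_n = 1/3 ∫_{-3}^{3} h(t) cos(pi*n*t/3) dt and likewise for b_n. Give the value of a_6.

a_6 = 1/3 ∫_{-3}^{3} h(t) cos(2*pi*t) dt.
Split the integral at the breakpoints.
Integrating by parts (boundary term plus one more integral), an antiderivative of (4 - 3*t) cos(2*pi*t) is -3*t*sin(2*pi*t)/(2*pi) + 2*sin(2*pi*t)/pi - 3*cos(2*pi*t)/(4*pi**2); evaluating from -3 to 0: ∫_{-3}^{0} (4 - 3*t) cos(2*pi*t) dt = (-3/(4*pi**2)) - (-3/(4*pi**2)) = 0.
Integrating by parts (boundary term plus one more integral), an antiderivative of (2*t) cos(2*pi*t) is t*sin(2*pi*t)/pi + cos(2*pi*t)/(2*pi**2); evaluating from 0 to 3: ∫_{0}^{3} (2*t) cos(2*pi*t) dt = (1/(2*pi**2)) - (1/(2*pi**2)) = 0.
Summing the pieces and multiplying by (1/3) gives a_6 = 0.

0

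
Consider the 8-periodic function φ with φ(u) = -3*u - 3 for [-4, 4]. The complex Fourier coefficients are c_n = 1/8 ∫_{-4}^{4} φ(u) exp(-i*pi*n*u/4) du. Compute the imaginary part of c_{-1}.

-12/pi

Since φ is real-valued, Im(c_{-1}) = -1/8 ∫_{-4}^{4} φ(u) sin(-pi*u/4) du = b_{1}/2.
Integrating by parts (boundary term plus one more integral), an antiderivative of (-3*u - 3) sin(-pi*u/4) is -12*u*cos(pi*u/4)/pi + 48*sin(pi*u/4)/pi**2 - 12*cos(pi*u/4)/pi; evaluating from -4 to 4: ∫_{-4}^{4} (-3*u - 3) sin(-pi*u/4) du = (60/pi) - (-36/pi) = 96/pi.
Hence Im(c_{-1}) = (-1/8)·(96/pi) = -12/pi.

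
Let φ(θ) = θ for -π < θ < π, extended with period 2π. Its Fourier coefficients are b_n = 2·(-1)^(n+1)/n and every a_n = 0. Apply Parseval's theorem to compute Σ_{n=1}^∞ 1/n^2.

pi**2/6

Parseval: Σ b_n^2 = (1/π) ∫_{-π}^{π} φ(θ)^2 dθ = 2*pi**2/3.
Σ b_n^2 = Σ 4/n^2, so Σ 1/n^2 = (2*pi**2/3)/4 = pi**2/6.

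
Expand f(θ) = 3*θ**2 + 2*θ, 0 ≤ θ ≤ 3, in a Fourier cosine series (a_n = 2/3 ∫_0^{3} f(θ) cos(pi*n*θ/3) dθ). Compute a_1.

-132/pi**2

a_1 = 2/3 ∫_0^{3} (3*θ**2 + 2*θ) cos(pi*θ/3) dθ.
Integrating by parts twice (tabular method), an antiderivative of (3*θ**2 + 2*θ) cos(pi*θ/3) is 9*θ**2*sin(pi*θ/3)/pi + 6*θ*sin(pi*θ/3)/pi + 54*θ*cos(pi*θ/3)/pi**2 - 162*sin(pi*θ/3)/pi**3 + 18*cos(pi*θ/3)/pi**2; evaluating from 0 to 3: ∫_{0}^{3} (3*θ**2 + 2*θ) cos(pi*θ/3) dθ = (-180/pi**2) - (18/pi**2) = -198/pi**2.
Hence a_1 = (2/3)·(-198/pi**2) = -132/pi**2.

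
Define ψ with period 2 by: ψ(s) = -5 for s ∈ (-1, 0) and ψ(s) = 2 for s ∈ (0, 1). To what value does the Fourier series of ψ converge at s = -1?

s = -1 differs from s = 1 by -1 full period(s), and the series is 2-periodic.
At s = 1 the one-sided limits are ψ(1^-) = 2 and ψ(1^+) = -5.
By Dirichlet's theorem the series converges to their average, [(2) + (-5)]/2 = -3/2.

-3/2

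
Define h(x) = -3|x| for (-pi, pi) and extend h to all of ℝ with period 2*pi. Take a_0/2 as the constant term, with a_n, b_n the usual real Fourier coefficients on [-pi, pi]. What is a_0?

a_0 = 1/pi ∫_{-pi}^{pi} h(x) dx = 1/pi · (-3*pi**2) = -3*pi.

-3*pi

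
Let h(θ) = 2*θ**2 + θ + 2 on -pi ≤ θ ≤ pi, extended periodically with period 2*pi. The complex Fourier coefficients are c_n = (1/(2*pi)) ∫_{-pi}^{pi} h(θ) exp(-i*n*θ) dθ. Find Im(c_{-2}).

-1/2

Since h is real-valued, Im(c_{-2}) = -(1/(2*pi)) ∫_{-pi}^{pi} h(θ) sin(-2*θ) dθ = b_{2}/2.
Integrating by parts twice (tabular method), an antiderivative of (2*θ**2 + θ + 2) sin(-2*θ) is θ**2*cos(2*θ) - θ*sin(2*θ) + θ*cos(2*θ)/2 - sin(2*θ)/4 + cos(2*θ)/2; evaluating from -pi to pi: ∫_{-pi}^{pi} (2*θ**2 + θ + 2) sin(-2*θ) dθ = (1/2 + pi/2 + pi**2) - (-pi/2 + 1/2 + pi**2) = pi.
Hence Im(c_{-2}) = (-1/(2*pi))·(pi) = -1/2.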